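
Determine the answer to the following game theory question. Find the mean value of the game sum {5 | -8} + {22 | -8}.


G1 = {5 | -8}, G2 = {22 | -8}
Each is a switch {a | b} with numbers a > b; its mean value is (a + b)/2, and mean value is additive over game sums: m(G1 + G2) = m(G1) + m(G2).
Mean of G1 = (5 + (-8))/2 = -3/2 = -3/2
Mean of G2 = (22 + (-8))/2 = 14/2 = 7
Mean of G1 + G2 = -3/2 + 7 = 11/2

11/2


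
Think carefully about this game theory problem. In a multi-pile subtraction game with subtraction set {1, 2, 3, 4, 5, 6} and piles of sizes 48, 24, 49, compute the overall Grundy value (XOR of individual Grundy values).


Subtraction set: {1, 2, 3, 4, 5, 6}
For this subtraction set, G(n) = n mod 7 (period = max + 1 = 7).
Pile 1 (size 48): G(48) = 48 mod 7 = 6
Pile 2 (size 24): G(24) = 24 mod 7 = 3
Pile 3 (size 49): G(49) = 49 mod 7 = 0
Total Grundy value = XOR of all: 6 XOR 3 XOR 0 = 5

5


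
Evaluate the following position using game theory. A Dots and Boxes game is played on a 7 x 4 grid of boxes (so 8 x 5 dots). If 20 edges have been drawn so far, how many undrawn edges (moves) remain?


Grid: 7 x 4 boxes, i.e. 8 rows and 5 columns of dots.
Horizontal edges: (rows + 1) * cols = 8 * 4 = 32
Vertical edges: rows * (cols + 1) = 7 * 5 = 35
Total edges: 32 + 35 = 67
Edges drawn: 20
Remaining: 67 - 20 = 47

47


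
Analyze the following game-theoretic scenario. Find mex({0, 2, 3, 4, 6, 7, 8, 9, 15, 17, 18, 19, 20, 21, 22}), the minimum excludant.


Set = {0, 2, 3, 4, 6, 7, 8, 9, 15, 17, 18, 19, 20, 21, 22}
0 is in the set.
1 is NOT in the set. This is the mex.
mex = 1

1


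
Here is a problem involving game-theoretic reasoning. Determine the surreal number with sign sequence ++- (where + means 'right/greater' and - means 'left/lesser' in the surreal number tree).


Sign expansion: ++-
Rule: track bounds (lo, hi), initially (-inf, +inf). On '+', the current value becomes lo and we move to the simplest number in (value, hi): value + 1 if hi = +inf, otherwise the midpoint (value + hi)/2. On '-', the current value becomes hi and we move to value - 1 if lo = -inf, otherwise the midpoint (lo + value)/2.
Start at 0.
Step 1: sign = +, move right. Bounds: (0, +inf). Value = 1
Step 2: sign = +, move right. Bounds: (1, +inf). Value = 2
Step 3: sign = -, move left. Bounds: (1, 2). Value = 3/2
The surreal number with sign expansion ++- is 3/2.

3/2


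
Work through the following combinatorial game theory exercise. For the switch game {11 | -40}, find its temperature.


The game is {11 | -40}, a switch {a | b} with numbers a > b.
Cooling {a | b} by t gives {a - t | b + t}, which stops being hot when a - t = b + t, i.e. at t = (a - b)/2. So the temperature of a switch is (a - b)/2.
Temperature = (Left option - Right option) / 2
= (11 - (-40)) / 2
= 51 / 2
= 51/2

51/2


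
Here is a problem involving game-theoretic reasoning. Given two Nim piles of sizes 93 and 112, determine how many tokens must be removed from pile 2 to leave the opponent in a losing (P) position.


Piles: 93 and 112
Current XOR: 93 XOR 112 = 45 (non-zero, so this is an N-position).
To make the XOR zero, we need to find a move that balances the piles.
For pile 2 (size 112): target = 112 XOR 45 = 93
We reduce pile 2 from 112 to 93.
Tokens removed: 112 - 93 = 19
Verification: 93 XOR 93 = 0

19


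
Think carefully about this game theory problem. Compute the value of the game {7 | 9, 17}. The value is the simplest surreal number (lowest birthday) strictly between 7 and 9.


Left options: {7}, max = 7
Right options: {9, 17}, min = 9
All options are numbers and max(Left) < min(Right), so by the simplicity theorem the value is the simplest (earliest-born) number strictly between 7 and 9.
The only integer strictly between 7 and 9 is 8.
No non-integer in the interval can be simpler: if x is a non-integer in the interval, then floor(x) or ceil(x) also lies in the interval (the interval contains an integer), and both are proper prefixes of x's sign expansion, i.e. born earlier. So the game value is 8.
Game value = 8

8


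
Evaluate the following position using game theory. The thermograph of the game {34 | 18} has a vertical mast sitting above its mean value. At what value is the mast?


Game = {34 | 18}, a switch {a | b} with numbers a > b.
Its thermograph has left wall a - t and right wall b + t, which meet at t = (a - b)/2, where both equal (a + b)/2. So the mast (mean value) is at (a + b)/2.
Mean = (34 + (18))/2 = 52/2 = 26

26


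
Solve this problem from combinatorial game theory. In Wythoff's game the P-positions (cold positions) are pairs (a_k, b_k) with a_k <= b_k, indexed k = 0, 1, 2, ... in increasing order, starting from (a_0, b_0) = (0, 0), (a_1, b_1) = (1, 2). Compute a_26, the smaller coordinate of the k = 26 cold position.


By Wythoff's theorem, a_k = floor(k * phi) and b_k = floor(k * phi^2) = a_k + k, where phi = (1 + sqrt(5))/2 is the golden ratio.
phi = (1 + sqrt(5))/2 = 1.618034
k = 26
k * phi = 26 * 1.618034 = 42.068884
a_26 = floor(k * phi) = 42

42


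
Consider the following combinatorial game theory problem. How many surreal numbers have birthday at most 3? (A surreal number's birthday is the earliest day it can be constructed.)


Day 0: {|} = 0 is born. Count = 1.
Day n: the number of surreal numbers born by day n is 2^(n+1) - 1.
By day 0: 2^1 - 1 = 1
By day 1: 2^2 - 1 = 3
By day 2: 2^3 - 1 = 7
By day 3: 2^4 - 1 = 15
By day 3: 15 surreal numbers.

15


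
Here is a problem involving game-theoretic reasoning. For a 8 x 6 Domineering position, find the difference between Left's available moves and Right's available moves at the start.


Board is 8 x 6 (rows x cols).
Left (vertical) placements: (rows-1) * cols = 7 * 6 = 42
Right (horizontal) placements: rows * (cols-1) = 8 * 5 = 40
Advantage = Left - Right = 42 - 40 = 2

2


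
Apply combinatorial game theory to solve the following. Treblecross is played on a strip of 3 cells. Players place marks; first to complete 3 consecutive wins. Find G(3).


Treblecross: place X on empty cells; 3-in-a-row wins.
Playing within two cells of an existing X lets the opponent win at once, so sensible play treats the cells i-2..i+2 around each X as dead. The player left with no safe cell loses, so this is a normal-play take-away game on strips of safe cells.
Placing X at cell i (0-indexed) of a strip of k safe cells leaves independent strips of sizes max(0, i-2) and max(0, k-i-3). Hence G(k) = mex{ G(max(0,i-2)) XOR G(max(0,k-i-3)) : 0 <= i < k }, with G(0) = 0.
G(1): splits (0,0):0^0=0 -> mex({0}) = 1
G(2): splits (0,0):0^0=0 -> mex({0}) = 1
G(3): splits (0,0):0^0=0 -> mex({0}) = 1
Therefore G(3) = 1.

1


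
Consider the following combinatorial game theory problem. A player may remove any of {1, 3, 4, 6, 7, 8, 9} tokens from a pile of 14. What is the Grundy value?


The subtraction set is S = {1, 3, 4, 6, 7, 8, 9}.
G(k) = mex{ G(k - s) : s in S, s <= k }. We compute iteratively: G(0) = 0.
G(1) = mex({0}) = 1
G(2) = mex({1}) = 0
G(3) = mex({0}) = 1
G(4) = mex({0, 1}) = 2
G(5) = mex({0, 1, 2}) = 3
G(6) = mex({0, 1, 3}) = 2
G(7) = mex({0, 1, 2}) = 3
G(8) = mex({0, 1, 2, 3}) = 4
G(9) = mex({0, 1, 2, 3, 4}) = 5
G(10) = mex({0, 1, 2, 3, 5}) = 4
G(11) = mex({0, 1, 2, 3, 4}) = 5
G(12) = mex({1, 2, 3, 4, 5}) = 0
G(13) = mex({0, 2, 3, 4, 5}) = 1
G(14) = mex({1, 2, 3, 4, 5}) = 0
Therefore G(14) = 0.

0


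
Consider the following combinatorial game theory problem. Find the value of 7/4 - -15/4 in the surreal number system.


x = 7/4, y = -15/4
Converting to common denominator: 4
x = 7/4, y = -15/4
x - y = 7/4 - -15/4 = 11/2

11/2


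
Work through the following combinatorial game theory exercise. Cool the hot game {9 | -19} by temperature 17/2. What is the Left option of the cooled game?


Original game: {9 | -19} (a switch {a | b} with a > b).
Cooling by t (for t below the temperature (a - b)/2 = 14) taxes each move by t: {a | b} cooled by t is {a - t | b + t}.
Cooling amount: t = 17/2
Cooled Left option: 9 - 17/2 = 1/2
Cooled Right option: -19 + 17/2 = -21/2
Cooled game: {1/2 | -21/2}
Left option = 1/2

1/2


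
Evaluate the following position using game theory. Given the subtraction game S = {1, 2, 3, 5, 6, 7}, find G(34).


The subtraction set is S = {1, 2, 3, 5, 6, 7}.
G(k) = mex{ G(k - s) : s in S, s <= k }. We compute iteratively: G(0) = 0.
G(1) = mex({0}) = 1
G(2) = mex({0, 1}) = 2
G(3) = mex({0, 1, 2}) = 3
G(4) = mex({1, 2, 3}) = 0
G(5) = mex({0, 2, 3}) = 1
G(6) = mex({0, 1, 3}) = 2
G(7) = mex({0, 1, 2}) = 3
G(8) = mex({1, 2, 3}) = 0
G(9) = mex({0, 2, 3}) = 1
G(10) = mex({0, 1, 3}) = 2
Observe that G(4)..G(10) = 0, 1, 2, 3, 0, 1, 2 repeats G(0)..G(6) = 0, 1, 2, 3, 0, 1, 2.
For k >= max(S) = 7, G(k) is determined by the previous 7 values G(k-7)..G(k-1); a window of 7 consecutive values has recurred shifted by 4, so by induction G(k + 4) = G(k) for all k >= 0: the sequence is periodic from the start with period 4.
One period: G(0..3) = 0, 1, 2, 3.
34 mod 4 = 2, so G(34) = G(2) = 2.

2


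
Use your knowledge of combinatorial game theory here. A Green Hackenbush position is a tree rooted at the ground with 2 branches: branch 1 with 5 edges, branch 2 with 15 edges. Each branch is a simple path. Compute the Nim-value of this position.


The tree has 2 branches from the ground vertex.
In Green Hackenbush, the Nim-value of a simple path of length k is k.
Branch 1: length 5, Nim-value = 5
Branch 2: length 15, Nim-value = 15
Total Nim-value = XOR of all branch values:
0 XOR 5 = 5
5 XOR 15 = 10
Nim-value of the tree = 10

10


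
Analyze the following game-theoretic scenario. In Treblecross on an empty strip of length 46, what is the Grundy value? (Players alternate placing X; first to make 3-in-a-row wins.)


Treblecross: place X on empty cells; 3-in-a-row wins.
Playing within two cells of an existing X lets the opponent win at once, so sensible play treats the cells i-2..i+2 around each X as dead. The player left with no safe cell loses, so this is a normal-play take-away game on strips of safe cells.
Placing X at cell i (0-indexed) of a strip of k safe cells leaves independent strips of sizes max(0, i-2) and max(0, k-i-3). Hence G(k) = mex{ G(max(0,i-2)) XOR G(max(0,k-i-3)) : 0 <= i < k }, with G(0) = 0.
G(1): splits (0,0):0^0=0 -> mex({0}) = 1
G(2): splits (0,0):0^0=0 -> mex({0}) = 1
G(3): splits (0,0):0^0=0 -> mex({0}) = 1
G(4): splits (0,1):0^1=1 (0,0):0^0=0 -> mex({0, 1}) = 2
G(5): splits (0,2):0^1=1 (0,1):0^1=1 (0,0):0^0=0 -> mex({0, 1}) = 2
G(6) = mex({1}) = 0
G(7) = mex({0, 1, 2}) = 3
G(8) = mex({0, 1, 2}) = 3
G(9) = mex({0, 2}) = 1
G(10) = mex({0, 2, 3}) = 1
G(11) = mex({0, 3}) = 1
G(12) = mex({1, 3}) = 0
G(13) = mex({0, 1, 2, 3}) = 4
G(14) = mex({0, 1, 2}) = 3
G(15) = mex({0, 1, 2}) = 3
G(16) = mex({0, 1, 2, 4}) = 3
G(17) = mex({0, 1, 3, 4}) = 2
G(18) = mex({0, 1, 3, 4}) = 2
G(19) = mex({0, 1, 3, 5}) = 2
G(20) = mex({0, 1, 2, 3, 5}) = 4
G(21) = mex({0, 1, 2, 3, 5}) = 4
G(22) = mex({1, 2, 6}) = 0
G(23) = mex({0, 1, 2, 3, 4, 6}) = 5
G(24) = mex({0, 1, 2, 3, 4}) = 5
G(25) = mex({0, 1, 3, 4, 7}) = 2
G(26) = mex({0, 1, 3, 4, 5, 7}) = 2
G(27) = mex({0, 1, 3, 5}) = 2
G(28) = mex({0, 1, 2, 5}) = 3
G(29) = mex({0, 1, 2, 4, 5, 6}) = 3
G(30) = mex({1, 2, 4, 6}) = 0
G(31) = mex({0, 1, 2, 3, 4, 6}) = 5
G(32) = mex({1, 2, 3, 4, 7}) = 0
G(33) = mex({0, 3, 7}) = 1
G(34) = mex({0, 2, 3, 5, 7}) = 1
G(35) = mex({0, 2, 3, 5, 6}) = 1
G(36) = mex({0, 1, 2, 5, 6}) = 3
G(37) = mex({0, 1, 2, 4, 5, 6}) = 3
G(38) = mex({0, 1, 2, 4}) = 3
G(39) = mex({0, 1, 2, 3, 4, 7}) = 5
G(40) = mex({0, 1, 2, 3, 4, 5, 7}) = 6
G(41) = mex({0, 1, 2, 3, 5, 7}) = 4
G(42) = mex({0, 1, 2, 3, 5, 6, 7}) = 4
G(43) = mex({0, 2, 3, 5, 6}) = 1
G(44) = mex({1, 2, 3, 4, 5, 6}) = 0
G(45) = mex({0, 1, 2, 3, 4, 6, 7}) = 5
G(46) = mex({0, 1, 2, 3, 4, 7}) = 5
Therefore G(46) = 5.

5


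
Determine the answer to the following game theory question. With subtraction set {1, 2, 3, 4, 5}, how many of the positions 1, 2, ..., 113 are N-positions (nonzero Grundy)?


Subtraction set S = {1, 2, 3, 4, 5}, so G(n) = n mod 6.
G(n) = 0 when n is a multiple of 6.
Multiples of 6 in [1, 113]: 18
N-positions (nonzero Grundy) = 113 - 18 = 95

95


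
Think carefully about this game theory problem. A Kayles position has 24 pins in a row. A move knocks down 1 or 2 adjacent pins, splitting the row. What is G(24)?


Kayles: a move removes 1 or 2 adjacent pins from a contiguous row.
Removing pins from a row of k leaves two independent rows (a, b) with a + b = k - 1 (one pin) or a + b = k - 2 (two pins); an end removal gives a = 0.
By Sprague-Grundy, G(k) = mex{ G(a) XOR G(b) } over all these splits. G(0) = 0.
G(1): splits (0,0):0^0=0 -> mex({0}) = 1
G(2): splits (0,1):0^1=1 (0,0):0^0=0 -> mex({0, 1}) = 2
G(3): splits (0,2):0^2=2 (1,1):1^1=0 (0,1):0^1=1 -> mex({0, 1, 2}) = 3
G(4): splits (0,3):0^3=3 (1,2):1^2=3 (0,2):0^2=2 (1,1):1^1=0 -> mex({0, 2, 3}) = 1
G(5): splits (0,4):0^1=1 (1,3):1^3=2 (2,2):2^2=0 (0,3):0^3=3 (1,2):1^2=3 -> mex({0, 1, 2, 3}) = 4
G(6) = mex({0, 1, 2, 4}) = 3
G(7) = mex({0, 1, 3, 4, 5}) = 2
G(8) = mex({0, 2, 3, 5, 6}) = 1
G(9) = mex({0, 1, 2, 3, 6, 7}) = 4
G(10) = mex({0, 1, 3, 4, 5, 7}) = 2
G(11) = mex({0, 1, 2, 3, 4, 5}) = 6
G(12) = mex({0, 1, 2, 3, 5, 6, 7}) = 4
G(13) = mex({0, 2, 3, 4, 6, 7}) = 1
G(14) = mex({0, 1, 4, 5, 6, 7}) = 2
G(15) = mex({0, 1, 2, 3, 4, 5, 6}) = 7
G(16) = mex({0, 2, 3, 5, 6, 7}) = 1
G(17) = mex({0, 1, 2, 3, 5, 6, 7}) = 4
G(18) = mex({0, 1, 2, 4, 5, 6}) = 3
G(19) = mex({0, 1, 3, 4, 5, 7}) = 2
G(20) = mex({0, 2, 3, 4, 5, 6, 7}) = 1
G(21) = mex({0, 1, 2, 3, 5, 6, 7}) = 4
G(22) = mex({0, 1, 2, 3, 4, 5, 7}) = 6
G(23) = mex({0, 1, 2, 3, 4, 5, 6}) = 7
G(24) = mex({0, 1, 2, 3, 5, 6, 7}) = 4
Therefore G(24) = 4.

4


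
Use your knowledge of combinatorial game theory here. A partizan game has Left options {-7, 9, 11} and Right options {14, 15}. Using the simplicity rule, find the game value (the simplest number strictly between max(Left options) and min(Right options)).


Left options: {-7, 9, 11}, max = 11
Right options: {14, 15}, min = 14
All options are numbers and max(Left) < min(Right), so by the simplicity theorem the value is the simplest (earliest-born) number strictly between 11 and 14.
Integers 12 through 13 all lie strictly between 11 and 14.
Among integers, the simplest (lowest birthday = smallest |n|; 0 is born on day 0, +-n on day n) is 12.
No non-integer in the interval can be simpler: if x is a non-integer in the interval, then floor(x) or ceil(x) also lies in the interval (the interval contains an integer), and both are proper prefixes of x's sign expansion, i.e. born earlier. So the game value is 12.
Game value = 12

12


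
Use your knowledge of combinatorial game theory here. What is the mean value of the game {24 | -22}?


Game = {24 | -22}, a switch {a | b} with numbers a > b.
Its thermograph has left wall a - t and right wall b + t, which meet at t = (a - b)/2, where both equal (a + b)/2. So the mast (mean value) is at (a + b)/2.
Mean = (24 + (-22))/2 = 2/2 = 1

1


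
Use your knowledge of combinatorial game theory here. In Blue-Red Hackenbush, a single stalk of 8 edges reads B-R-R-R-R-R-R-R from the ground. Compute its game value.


Edges (from ground): B-R-R-R-R-R-R-R
By Berlekamp's sign-expansion rule, a Blue-Red Hackenbush stalk has the value of the surreal number whose sign sequence is the edge sequence with B -> + and R -> -.
Sign sequence: +-------
Trace the sign expansion in the surreal number tree, starting from 0:
Edge 1: B (sign +) -> bounds (0, +inf), value = 1
Edge 2: R (sign -) -> bounds (0, 1), value = 1/2
Edge 3: R (sign -) -> bounds (0, 1/2), value = 1/4
Edge 4: R (sign -) -> bounds (0, 1/4), value = 1/8
Edge 5: R (sign -) -> bounds (0, 1/8), value = 1/16
Edge 6: R (sign -) -> bounds (0, 1/16), value = 1/32
Edge 7: R (sign -) -> bounds (0, 1/32), value = 1/64
Edge 8: R (sign -) -> bounds (0, 1/64), value = 1/128
Game value = 1/128

1/128


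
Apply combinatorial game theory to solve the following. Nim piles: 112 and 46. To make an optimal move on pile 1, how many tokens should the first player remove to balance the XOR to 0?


Piles: 112 and 46
Current XOR: 112 XOR 46 = 94 (non-zero, so this is an N-position).
To make the XOR zero, we need to find a move that balances the piles.
For pile 1 (size 112): target = 112 XOR 94 = 46
We reduce pile 1 from 112 to 46.
Tokens removed: 112 - 46 = 66
Verification: 46 XOR 46 = 0

66


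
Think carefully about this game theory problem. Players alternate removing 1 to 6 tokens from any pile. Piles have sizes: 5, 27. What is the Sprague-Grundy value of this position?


Subtraction set: {1, 2, 3, 4, 5, 6}
For this subtraction set, G(n) = n mod 7 (period = max + 1 = 7).
Pile 1 (size 5): G(5) = 5 mod 7 = 5
Pile 2 (size 27): G(27) = 27 mod 7 = 6
Total Grundy value = XOR of all: 5 XOR 6 = 3

3


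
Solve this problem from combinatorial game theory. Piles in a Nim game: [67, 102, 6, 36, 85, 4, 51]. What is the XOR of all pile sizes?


We need the XOR (exclusive or) of all pile sizes.
After XOR-ing pile 1 (size 67): 0 XOR 67 = 67
After XOR-ing pile 2 (size 102): 67 XOR 102 = 37
After XOR-ing pile 3 (size 6): 37 XOR 6 = 35
After XOR-ing pile 4 (size 36): 35 XOR 36 = 7
After XOR-ing pile 5 (size 85): 7 XOR 85 = 82
After XOR-ing pile 6 (size 4): 82 XOR 4 = 86
After XOR-ing pile 7 (size 51): 86 XOR 51 = 101
The Nim-value of this position is 101.

101


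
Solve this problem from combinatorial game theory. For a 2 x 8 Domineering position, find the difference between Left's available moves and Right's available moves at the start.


Board is 2 x 8 (rows x cols).
Left (vertical) placements: (rows-1) * cols = 1 * 8 = 8
Right (horizontal) placements: rows * (cols-1) = 2 * 7 = 14
Advantage = Left - Right = 8 - 14 = -6

-6


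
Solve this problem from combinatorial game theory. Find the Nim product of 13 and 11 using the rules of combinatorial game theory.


Nim multiplication is bilinear over XOR: (u XOR v) * w = (u*w) XOR (v*w).
So we split each operand into its bit components and XOR the pairwise Nim products.
13 = 1 + 4 + 8 (as XOR of powers of 2).
11 = 1 + 2 + 8 (as XOR of powers of 2).
Using the standard Nim-product table on single bits:
  2*2 = 3,   2*4 = 8,   2*8 = 12,
  4*4 = 6,   4*8 = 11,  8*8 = 13,
and  1*x = x (identity), k*l = l*k (commutative).
Pairwise Nim products:
  1 * 1 = 1
  1 * 2 = 2
  1 * 8 = 8
  4 * 1 = 4
  4 * 2 = 8
  4 * 8 = 11
  8 * 1 = 8
  8 * 2 = 12
  8 * 8 = 13
XOR them: 1 XOR 2 XOR 8 XOR 4 XOR 8 XOR 11 XOR 8 XOR 12 XOR 13 = 5.
Result: 13 * 11 = 5 (in Nim).

5


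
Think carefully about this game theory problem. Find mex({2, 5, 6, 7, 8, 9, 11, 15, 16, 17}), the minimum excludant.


Set = {2, 5, 6, 7, 8, 9, 11, 15, 16, 17}
0 is NOT in the set. This is the mex.
mex = 0

0


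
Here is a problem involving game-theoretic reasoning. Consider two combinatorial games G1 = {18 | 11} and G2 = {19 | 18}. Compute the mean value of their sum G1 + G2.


G1 = {18 | 11}, G2 = {19 | 18}
Each is a switch {a | b} with numbers a > b; its mean value is (a + b)/2, and mean value is additive over game sums: m(G1 + G2) = m(G1) + m(G2).
Mean of G1 = (18 + (11))/2 = 29/2 = 29/2
Mean of G2 = (19 + (18))/2 = 37/2 = 37/2
Mean of G1 + G2 = 29/2 + 37/2 = 33

33


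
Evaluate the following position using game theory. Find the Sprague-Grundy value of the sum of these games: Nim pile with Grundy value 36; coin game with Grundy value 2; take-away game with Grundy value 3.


By the Sprague-Grundy theorem, the Grundy value of a sum of games is the XOR of individual Grundy values.
Nim pile: Grundy value = 36. Running XOR: 0 XOR 36 = 36
coin game: Grundy value = 2. Running XOR: 36 XOR 2 = 38
take-away game: Grundy value = 3. Running XOR: 38 XOR 3 = 37
The combined Grundy value is 37.

37


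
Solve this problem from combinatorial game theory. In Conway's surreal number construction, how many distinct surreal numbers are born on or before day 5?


Day 0: {|} = 0 is born. Count = 1.
Day n: the number of surreal numbers born by day n is 2^(n+1) - 1.
By day 0: 2^1 - 1 = 1
By day 1: 2^2 - 1 = 3
By day 2: 2^3 - 1 = 7
By day 3: 2^4 - 1 = 15
By day 4: 2^5 - 1 = 31
By day 5: 2^6 - 1 = 63
By day 5: 63 surreal numbers.

63


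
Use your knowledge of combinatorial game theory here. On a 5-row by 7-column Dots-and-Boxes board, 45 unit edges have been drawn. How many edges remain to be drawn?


Grid: 5 x 7 boxes, i.e. 6 rows and 8 columns of dots.
Horizontal edges: (rows + 1) * cols = 6 * 7 = 42
Vertical edges: rows * (cols + 1) = 5 * 8 = 40
Total edges: 42 + 40 = 82
Edges drawn: 45
Remaining: 82 - 45 = 37

37


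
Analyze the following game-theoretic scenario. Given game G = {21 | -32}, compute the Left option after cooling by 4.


Original game: {21 | -32} (a switch {a | b} with a > b).
Cooling by t (for t below the temperature (a - b)/2 = 53/2) taxes each move by t: {a | b} cooled by t is {a - t | b + t}.
Cooling amount: t = 4
Cooled Left option: 21 - 4 = 17
Cooled Right option: -32 + 4 = -28
Cooled game: {17 | -28}
Left option = 17

17


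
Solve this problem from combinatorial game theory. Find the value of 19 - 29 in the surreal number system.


x = 19, y = 29
x - y = 19 - 29 = -10

-10


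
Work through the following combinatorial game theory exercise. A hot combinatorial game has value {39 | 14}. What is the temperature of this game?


The game is {39 | 14}, a switch {a | b} with numbers a > b.
Cooling {a | b} by t gives {a - t | b + t}, which stops being hot when a - t = b + t, i.e. at t = (a - b)/2. So the temperature of a switch is (a - b)/2.
Temperature = (Left option - Right option) / 2
= (39 - (14)) / 2
= 25 / 2
= 25/2

25/2


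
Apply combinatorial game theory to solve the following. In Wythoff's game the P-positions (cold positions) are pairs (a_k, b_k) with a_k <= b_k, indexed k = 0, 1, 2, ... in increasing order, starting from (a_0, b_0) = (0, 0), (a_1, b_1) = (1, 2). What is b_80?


By Wythoff's theorem, a_k = floor(k * phi) and b_k = floor(k * phi^2) = a_k + k, where phi = (1 + sqrt(5))/2 is the golden ratio.
phi = (1 + sqrt(5))/2 = 1.618034
phi^2 = phi + 1 = 2.618034
k = 80
k * phi^2 = 80 * 2.618034 = 209.442719
b_80 = floor(k * phi^2) = 209 (check: a_80 + k = 129 + 80 = 209)

209


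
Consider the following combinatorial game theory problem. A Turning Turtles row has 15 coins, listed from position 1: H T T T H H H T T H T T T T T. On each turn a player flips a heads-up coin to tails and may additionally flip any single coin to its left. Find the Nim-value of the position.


Coins: H T T T H H H T T H T T T T T
Key fact: a single head at position k behaves exactly like a Nim heap of size k (turning it to T and optionally flipping a coin at j < k corresponds to moving the heap from k to j, or to 0), and heads combine as a disjunctive sum (two heads at the same place would cancel, matching j XOR j = 0). So the Nim-value is the XOR of the 1-indexed positions of the heads.
Face-up positions (1-indexed): [1, 5, 6, 7, 10]
XOR 0 with 1: 0 XOR 1 = 1
XOR 1 with 5: 1 XOR 5 = 4
XOR 4 with 6: 4 XOR 6 = 2
XOR 2 with 7: 2 XOR 7 = 5
XOR 5 with 10: 5 XOR 10 = 15
Nim-value = 15

15


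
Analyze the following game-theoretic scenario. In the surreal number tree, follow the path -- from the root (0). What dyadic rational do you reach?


Sign expansion: --
Rule: track bounds (lo, hi), initially (-inf, +inf). On '+', the current value becomes lo and we move to the simplest number in (value, hi): value + 1 if hi = +inf, otherwise the midpoint (value + hi)/2. On '-', the current value becomes hi and we move to value - 1 if lo = -inf, otherwise the midpoint (lo + value)/2.
Start at 0.
Step 1: sign = -, move left. Bounds: (-inf, 0). Value = -1
Step 2: sign = -, move left. Bounds: (-inf, -1). Value = -2
The surreal number with sign expansion -- is -2.

-2


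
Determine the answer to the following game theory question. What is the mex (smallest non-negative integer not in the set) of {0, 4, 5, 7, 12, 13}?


Set = {0, 4, 5, 7, 12, 13}
0 is in the set.
1 is NOT in the set. This is the mex.
mex = 1

1


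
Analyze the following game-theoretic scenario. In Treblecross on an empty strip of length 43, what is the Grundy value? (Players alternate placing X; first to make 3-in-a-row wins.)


Treblecross: place X on empty cells; 3-in-a-row wins.
Playing within two cells of an existing X lets the opponent win at once, so sensible play treats the cells i-2..i+2 around each X as dead. The player left with no safe cell loses, so this is a normal-play take-away game on strips of safe cells.
Placing X at cell i (0-indexed) of a strip of k safe cells leaves independent strips of sizes max(0, i-2) and max(0, k-i-3). Hence G(k) = mex{ G(max(0,i-2)) XOR G(max(0,k-i-3)) : 0 <= i < k }, with G(0) = 0.
G(1): splits (0,0):0^0=0 -> mex({0}) = 1
G(2): splits (0,0):0^0=0 -> mex({0}) = 1
G(3): splits (0,0):0^0=0 -> mex({0}) = 1
G(4): splits (0,1):0^1=1 (0,0):0^0=0 -> mex({0, 1}) = 2
G(5): splits (0,2):0^1=1 (0,1):0^1=1 (0,0):0^0=0 -> mex({0, 1}) = 2
G(6) = mex({1}) = 0
G(7) = mex({0, 1, 2}) = 3
G(8) = mex({0, 1, 2}) = 3
G(9) = mex({0, 2}) = 1
G(10) = mex({0, 2, 3}) = 1
G(11) = mex({0, 3}) = 1
G(12) = mex({1, 3}) = 0
G(13) = mex({0, 1, 2, 3}) = 4
G(14) = mex({0, 1, 2}) = 3
G(15) = mex({0, 1, 2}) = 3
G(16) = mex({0, 1, 2, 4}) = 3
G(17) = mex({0, 1, 3, 4}) = 2
G(18) = mex({0, 1, 3, 4}) = 2
G(19) = mex({0, 1, 3, 5}) = 2
G(20) = mex({0, 1, 2, 3, 5}) = 4
G(21) = mex({0, 1, 2, 3, 5}) = 4
G(22) = mex({1, 2, 6}) = 0
G(23) = mex({0, 1, 2, 3, 4, 6}) = 5
G(24) = mex({0, 1, 2, 3, 4}) = 5
G(25) = mex({0, 1, 3, 4, 7}) = 2
G(26) = mex({0, 1, 3, 4, 5, 7}) = 2
G(27) = mex({0, 1, 3, 5}) = 2
G(28) = mex({0, 1, 2, 5}) = 3
G(29) = mex({0, 1, 2, 4, 5, 6}) = 3
G(30) = mex({1, 2, 4, 6}) = 0
G(31) = mex({0, 1, 2, 3, 4, 6}) = 5
G(32) = mex({1, 2, 3, 4, 7}) = 0
G(33) = mex({0, 3, 7}) = 1
G(34) = mex({0, 2, 3, 5, 7}) = 1
G(35) = mex({0, 2, 3, 5, 6}) = 1
G(36) = mex({0, 1, 2, 5, 6}) = 3
G(37) = mex({0, 1, 2, 4, 5, 6}) = 3
G(38) = mex({0, 1, 2, 4}) = 3
G(39) = mex({0, 1, 2, 3, 4, 7}) = 5
G(40) = mex({0, 1, 2, 3, 4, 5, 7}) = 6
G(41) = mex({0, 1, 2, 3, 5, 7}) = 4
G(42) = mex({0, 1, 2, 3, 5, 6, 7}) = 4
G(43) = mex({0, 2, 3, 5, 6}) = 1
Therefore G(43) = 1.

1


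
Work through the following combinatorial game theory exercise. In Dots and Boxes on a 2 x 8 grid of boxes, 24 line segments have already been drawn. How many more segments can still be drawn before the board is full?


Grid: 2 x 8 boxes, i.e. 3 rows and 9 columns of dots.
Horizontal edges: (rows + 1) * cols = 3 * 8 = 24
Vertical edges: rows * (cols + 1) = 2 * 9 = 18
Total edges: 24 + 18 = 42
Edges drawn: 24
Remaining: 42 - 24 = 18

18


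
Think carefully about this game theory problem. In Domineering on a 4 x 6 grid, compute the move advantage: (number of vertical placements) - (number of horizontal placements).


Board is 4 x 6 (rows x cols).
Left (vertical) placements: (rows-1) * cols = 3 * 6 = 18
Right (horizontal) placements: rows * (cols-1) = 4 * 5 = 20
Advantage = Left - Right = 18 - 20 = -2

-2


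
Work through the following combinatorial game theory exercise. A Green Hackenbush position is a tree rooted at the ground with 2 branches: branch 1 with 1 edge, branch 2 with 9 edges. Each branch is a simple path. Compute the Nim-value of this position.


The tree has 2 branches from the ground vertex.
In Green Hackenbush, the Nim-value of a simple path of length k is k.
Branch 1: length 1, Nim-value = 1
Branch 2: length 9, Nim-value = 9
Total Nim-value = XOR of all branch values:
0 XOR 1 = 1
1 XOR 9 = 8
Nim-value of the tree = 8

8


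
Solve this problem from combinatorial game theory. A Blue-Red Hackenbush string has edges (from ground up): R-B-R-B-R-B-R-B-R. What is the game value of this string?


Edges (from ground): R-B-R-B-R-B-R-B-R
By Berlekamp's sign-expansion rule, a Blue-Red Hackenbush stalk has the value of the surreal number whose sign sequence is the edge sequence with B -> + and R -> -.
Sign sequence: -+-+-+-+-
Trace the sign expansion in the surreal number tree, starting from 0:
Edge 1: R (sign -) -> bounds (-inf, 0), value = -1
Edge 2: B (sign +) -> bounds (-1, 0), value = -1/2
Edge 3: R (sign -) -> bounds (-1, -1/2), value = -3/4
Edge 4: B (sign +) -> bounds (-3/4, -1/2), value = -5/8
Edge 5: R (sign -) -> bounds (-3/4, -5/8), value = -11/16
Edge 6: B (sign +) -> bounds (-11/16, -5/8), value = -21/32
Edge 7: R (sign -) -> bounds (-11/16, -21/32), value = -43/64
Edge 8: B (sign +) -> bounds (-43/64, -21/32), value = -85/128
Edge 9: R (sign -) -> bounds (-43/64, -85/128), value = -171/256
Game value = -171/256

-171/256


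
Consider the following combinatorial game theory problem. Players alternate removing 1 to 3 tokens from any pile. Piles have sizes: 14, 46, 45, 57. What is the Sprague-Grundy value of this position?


Subtraction set: {1, 2, 3}
For this subtraction set, G(n) = n mod 4 (period = max + 1 = 4).
Pile 1 (size 14): G(14) = 14 mod 4 = 2
Pile 2 (size 46): G(46) = 46 mod 4 = 2
Pile 3 (size 45): G(45) = 45 mod 4 = 1
Pile 4 (size 57): G(57) = 57 mod 4 = 1
Total Grundy value = XOR of all: 2 XOR 2 XOR 1 XOR 1 = 0

0


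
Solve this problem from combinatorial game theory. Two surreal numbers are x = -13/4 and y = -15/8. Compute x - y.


x = -13/4, y = -15/8
Converting to common denominator: 8
x = -26/8, y = -15/8
x - y = -13/4 - -15/8 = -11/8

-11/8


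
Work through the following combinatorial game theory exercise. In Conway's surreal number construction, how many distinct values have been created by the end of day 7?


Day 0: {|} = 0 is born. Count = 1.
Day n: the number of surreal numbers born by day n is 2^(n+1) - 1.
By day 0: 2^1 - 1 = 1
By day 1: 2^2 - 1 = 3
By day 2: 2^3 - 1 = 7
By day 3: 2^4 - 1 = 15
By day 4: 2^5 - 1 = 31
By day 5: 2^6 - 1 = 63
By day 6: 2^7 - 1 = 127
By day 7: 2^8 - 1 = 255
By day 7: 255 surreal numbers.

255


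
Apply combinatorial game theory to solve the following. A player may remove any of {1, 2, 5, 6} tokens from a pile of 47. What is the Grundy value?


The subtraction set is S = {1, 2, 5, 6}.
G(k) = mex{ G(k - s) : s in S, s <= k }. We compute iteratively: G(0) = 0.
G(1) = mex({0}) = 1
G(2) = mex({0, 1}) = 2
G(3) = mex({1, 2}) = 0
G(4) = mex({0, 2}) = 1
G(5) = mex({0, 1}) = 2
G(6) = mex({0, 1, 2}) = 3
G(7) = mex({1, 2, 3}) = 0
G(8) = mex({0, 2, 3}) = 1
G(9) = mex({0, 1}) = 2
G(10) = mex({1, 2}) = 0
G(11) = mex({0, 2, 3}) = 1
G(12) = mex({0, 1, 3}) = 2
Observe that G(7)..G(12) = 0, 1, 2, 0, 1, 2 repeats G(0)..G(5) = 0, 1, 2, 0, 1, 2.
For k >= max(S) = 6, G(k) is determined by the previous 6 values G(k-6)..G(k-1); a window of 6 consecutive values has recurred shifted by 7, so by induction G(k + 7) = G(k) for all k >= 0: the sequence is periodic from the start with period 7.
One period: G(0..6) = 0, 1, 2, 0, 1, 2, 3.
47 mod 7 = 5, so G(47) = G(5) = 2.

2


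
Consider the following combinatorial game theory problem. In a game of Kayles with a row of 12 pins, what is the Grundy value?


Kayles: a move removes 1 or 2 adjacent pins from a contiguous row.
Removing pins from a row of k leaves two independent rows (a, b) with a + b = k - 1 (one pin) or a + b = k - 2 (two pins); an end removal gives a = 0.
By Sprague-Grundy, G(k) = mex{ G(a) XOR G(b) } over all these splits. G(0) = 0.
G(1): splits (0,0):0^0=0 -> mex({0}) = 1
G(2): splits (0,1):0^1=1 (0,0):0^0=0 -> mex({0, 1}) = 2
G(3): splits (0,2):0^2=2 (1,1):1^1=0 (0,1):0^1=1 -> mex({0, 1, 2}) = 3
G(4): splits (0,3):0^3=3 (1,2):1^2=3 (0,2):0^2=2 (1,1):1^1=0 -> mex({0, 2, 3}) = 1
G(5): splits (0,4):0^1=1 (1,3):1^3=2 (2,2):2^2=0 (0,3):0^3=3 (1,2):1^2=3 -> mex({0, 1, 2, 3}) = 4
G(6) = mex({0, 1, 2, 4}) = 3
G(7) = mex({0, 1, 3, 4, 5}) = 2
G(8) = mex({0, 2, 3, 5, 6}) = 1
G(9) = mex({0, 1, 2, 3, 6, 7}) = 4
G(10) = mex({0, 1, 3, 4, 5, 7}) = 2
G(11) = mex({0, 1, 2, 3, 4, 5}) = 6
G(12) = mex({0, 1, 2, 3, 5, 6, 7}) = 4
Therefore G(12) = 4.

4


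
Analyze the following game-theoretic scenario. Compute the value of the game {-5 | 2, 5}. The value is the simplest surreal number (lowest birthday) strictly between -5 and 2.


Left options: {-5}, max = -5
Right options: {2, 5}, min = 2
All options are numbers and max(Left) < min(Right), so by the simplicity theorem the value is the simplest (earliest-born) number strictly between -5 and 2.
Integers -4 through 1 all lie strictly between -5 and 2.
Among integers, the simplest (lowest birthday = smallest |n|; 0 is born on day 0, +-n on day n) is 0.
No non-integer in the interval can be simpler: if x is a non-integer in the interval, then floor(x) or ceil(x) also lies in the interval (the interval contains an integer), and both are proper prefixes of x's sign expansion, i.e. born earlier. So the game value is 0.
Game value = 0

0


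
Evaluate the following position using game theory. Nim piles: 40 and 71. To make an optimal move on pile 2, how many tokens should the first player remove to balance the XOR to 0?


Piles: 40 and 71
Current XOR: 40 XOR 71 = 111 (non-zero, so this is an N-position).
To make the XOR zero, we need to find a move that balances the piles.
For pile 2 (size 71): target = 71 XOR 111 = 40
We reduce pile 2 from 71 to 40.
Tokens removed: 71 - 40 = 31
Verification: 40 XOR 40 = 0

31


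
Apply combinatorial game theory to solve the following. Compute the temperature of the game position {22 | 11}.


The game is {22 | 11}, a switch {a | b} with numbers a > b.
Cooling {a | b} by t gives {a - t | b + t}, which stops being hot when a - t = b + t, i.e. at t = (a - b)/2. So the temperature of a switch is (a - b)/2.
Temperature = (Left option - Right option) / 2
= (22 - (11)) / 2
= 11 / 2
= 11/2

11/2


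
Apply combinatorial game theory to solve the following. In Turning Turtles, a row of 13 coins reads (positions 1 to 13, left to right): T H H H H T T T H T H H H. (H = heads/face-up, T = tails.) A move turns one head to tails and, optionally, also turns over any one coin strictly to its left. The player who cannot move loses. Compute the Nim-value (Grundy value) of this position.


Coins: T H H H H T T T H T H H H
Key fact: a single head at position k behaves exactly like a Nim heap of size k (turning it to T and optionally flipping a coin at j < k corresponds to moving the heap from k to j, or to 0), and heads combine as a disjunctive sum (two heads at the same place would cancel, matching j XOR j = 0). So the Nim-value is the XOR of the 1-indexed positions of the heads.
Face-up positions (1-indexed): [2, 3, 4, 5, 9, 11, 12, 13]
XOR 0 with 2: 0 XOR 2 = 2
XOR 2 with 3: 2 XOR 3 = 1
XOR 1 with 4: 1 XOR 4 = 5
XOR 5 with 5: 5 XOR 5 = 0
XOR 0 with 9: 0 XOR 9 = 9
XOR 9 with 11: 9 XOR 11 = 2
XOR 2 with 12: 2 XOR 12 = 14
XOR 14 with 13: 14 XOR 13 = 3
Nim-value = 3

3


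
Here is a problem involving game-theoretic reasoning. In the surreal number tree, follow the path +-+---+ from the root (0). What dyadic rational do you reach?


Sign expansion: +-+---+
Rule: track bounds (lo, hi), initially (-inf, +inf). On '+', the current value becomes lo and we move to the simplest number in (value, hi): value + 1 if hi = +inf, otherwise the midpoint (value + hi)/2. On '-', the current value becomes hi and we move to value - 1 if lo = -inf, otherwise the midpoint (lo + value)/2.
Start at 0.
Step 1: sign = +, move right. Bounds: (0, +inf). Value = 1
Step 2: sign = -, move left. Bounds: (0, 1). Value = 1/2
Step 3: sign = +, move right. Bounds: (1/2, 1). Value = 3/4
Step 4: sign = -, move left. Bounds: (1/2, 3/4). Value = 5/8
Step 5: sign = -, move left. Bounds: (1/2, 5/8). Value = 9/16
Step 6: sign = -, move left. Bounds: (1/2, 9/16). Value = 17/32
Step 7: sign = +, move right. Bounds: (17/32, 9/16). Value = 35/64
The surreal number with sign expansion +-+---+ is 35/64.

35/64


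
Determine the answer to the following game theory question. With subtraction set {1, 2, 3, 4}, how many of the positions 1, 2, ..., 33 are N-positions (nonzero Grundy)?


Subtraction set S = {1, 2, 3, 4}, so G(n) = n mod 5.
G(n) = 0 when n is a multiple of 5.
Multiples of 5 in [1, 33]: 6
N-positions (nonzero Grundy) = 33 - 6 = 27

27


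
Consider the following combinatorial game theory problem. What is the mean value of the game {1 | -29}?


Game = {1 | -29}, a switch {a | b} with numbers a > b.
Its thermograph has left wall a - t and right wall b + t, which meet at t = (a - b)/2, where both equal (a + b)/2. So the mast (mean value) is at (a + b)/2.
Mean = (1 + (-29))/2 = -28/2 = -14

-14


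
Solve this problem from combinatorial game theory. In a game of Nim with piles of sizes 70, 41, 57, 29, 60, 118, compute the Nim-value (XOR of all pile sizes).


We need the XOR (exclusive or) of all pile sizes.
After XOR-ing pile 1 (size 70): 0 XOR 70 = 70
After XOR-ing pile 2 (size 41): 70 XOR 41 = 111
After XOR-ing pile 3 (size 57): 111 XOR 57 = 86
After XOR-ing pile 4 (size 29): 86 XOR 29 = 75
After XOR-ing pile 5 (size 60): 75 XOR 60 = 119
After XOR-ing pile 6 (size 118): 119 XOR 118 = 1
The Nim-value of this position is 1.

1


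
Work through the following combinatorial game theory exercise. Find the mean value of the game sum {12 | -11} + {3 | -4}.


G1 = {12 | -11}, G2 = {3 | -4}
Each is a switch {a | b} with numbers a > b; its mean value is (a + b)/2, and mean value is additive over game sums: m(G1 + G2) = m(G1) + m(G2).
Mean of G1 = (12 + (-11))/2 = 1/2 = 1/2
Mean of G2 = (3 + (-4))/2 = -1/2 = -1/2
Mean of G1 + G2 = 1/2 + -1/2 = 0

0


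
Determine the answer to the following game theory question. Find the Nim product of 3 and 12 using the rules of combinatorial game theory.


Nim multiplication is bilinear over XOR: (u XOR v) * w = (u*w) XOR (v*w).
So we split each operand into its bit components and XOR the pairwise Nim products.
3 = 1 + 2 (as XOR of powers of 2).
12 = 4 + 8 (as XOR of powers of 2).
Using the standard Nim-product table on single bits:
  2*2 = 3,   2*4 = 8,   2*8 = 12,
  4*4 = 6,   4*8 = 11,  8*8 = 13,
and  1*x = x (identity), k*l = l*k (commutative).
Pairwise Nim products:
  1 * 4 = 4
  1 * 8 = 8
  2 * 4 = 8
  2 * 8 = 12
XOR them: 4 XOR 8 XOR 8 XOR 12 = 8.
Result: 3 * 12 = 8 (in Nim).

8


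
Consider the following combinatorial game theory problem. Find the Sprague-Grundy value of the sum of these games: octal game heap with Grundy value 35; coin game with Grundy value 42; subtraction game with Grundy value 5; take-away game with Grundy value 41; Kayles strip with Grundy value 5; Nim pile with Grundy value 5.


By the Sprague-Grundy theorem, the Grundy value of a sum of games is the XOR of individual Grundy values.
octal game heap: Grundy value = 35. Running XOR: 0 XOR 35 = 35
coin game: Grundy value = 42. Running XOR: 35 XOR 42 = 9
subtraction game: Grundy value = 5. Running XOR: 9 XOR 5 = 12
take-away game: Grundy value = 41. Running XOR: 12 XOR 41 = 37
Kayles strip: Grundy value = 5. Running XOR: 37 XOR 5 = 32
Nim pile: Grundy value = 5. Running XOR: 32 XOR 5 = 37
The combined Grundy value is 37.

37


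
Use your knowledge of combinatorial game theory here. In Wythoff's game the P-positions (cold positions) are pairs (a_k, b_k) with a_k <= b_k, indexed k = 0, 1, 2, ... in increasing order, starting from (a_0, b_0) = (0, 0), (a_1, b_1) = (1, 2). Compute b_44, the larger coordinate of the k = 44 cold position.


By Wythoff's theorem, a_k = floor(k * phi) and b_k = floor(k * phi^2) = a_k + k, where phi = (1 + sqrt(5))/2 is the golden ratio.
phi = (1 + sqrt(5))/2 = 1.618034
phi^2 = phi + 1 = 2.618034
k = 44
k * phi^2 = 44 * 2.618034 = 115.193496
b_44 = floor(k * phi^2) = 115 (check: a_44 + k = 71 + 44 = 115)

115


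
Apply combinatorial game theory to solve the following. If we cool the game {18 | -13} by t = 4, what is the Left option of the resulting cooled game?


Original game: {18 | -13} (a switch {a | b} with a > b).
Cooling by t (for t below the temperature (a - b)/2 = 31/2) taxes each move by t: {a | b} cooled by t is {a - t | b + t}.
Cooling amount: t = 4
Cooled Left option: 18 - 4 = 14
Cooled Right option: -13 + 4 = -9
Cooled game: {14 | -9}
Left option = 14

14


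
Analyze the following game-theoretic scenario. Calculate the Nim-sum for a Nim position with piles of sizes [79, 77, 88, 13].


We need the XOR (exclusive or) of all pile sizes.
After XOR-ing pile 1 (size 79): 0 XOR 79 = 79
After XOR-ing pile 2 (size 77): 79 XOR 77 = 2
After XOR-ing pile 3 (size 88): 2 XOR 88 = 90
After XOR-ing pile 4 (size 13): 90 XOR 13 = 87
The Nim-value of this position is 87.

87
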